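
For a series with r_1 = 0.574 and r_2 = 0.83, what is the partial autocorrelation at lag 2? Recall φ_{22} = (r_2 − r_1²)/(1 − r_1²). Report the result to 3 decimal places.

0.746

φ_{22} = (r_2 − r_1²) / (1 − r_1²)
r_1² = (0.574)² = 0.329476
Numerator = 0.83 − 0.3295 = 0.5005; denominator = 1 − 0.3295 = 0.6705
φ_{22} = 0.5005 / 0.6705 = 0.746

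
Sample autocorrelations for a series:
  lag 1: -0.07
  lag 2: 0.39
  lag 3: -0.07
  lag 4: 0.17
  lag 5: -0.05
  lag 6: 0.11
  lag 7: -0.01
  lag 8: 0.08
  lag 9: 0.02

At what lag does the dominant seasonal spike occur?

2

The largest autocorrelation is r_2 = 0.39, with a weaker echo at lag 4 (0.17); the remaining lags stay at or below 0.11.
The dominant spike at lag 2 indicates a seasonal period of 2.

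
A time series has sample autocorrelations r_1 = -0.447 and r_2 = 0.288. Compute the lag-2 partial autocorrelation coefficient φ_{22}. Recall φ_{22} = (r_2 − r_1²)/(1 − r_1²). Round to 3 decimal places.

φ_{22} = (r_2 − r_1²) / (1 − r_1²)
r_1² = (-0.447)² = 0.199809
Numerator = 0.288 − 0.1998 = 0.0882; denominator = 1 − 0.1998 = 0.8002
φ_{22} = 0.0882 / 0.8002 = 0.110

0.110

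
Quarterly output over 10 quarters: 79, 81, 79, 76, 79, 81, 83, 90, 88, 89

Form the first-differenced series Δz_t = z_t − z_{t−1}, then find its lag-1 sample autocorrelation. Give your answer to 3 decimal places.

-0.104

First differences Δz: 2, -2, -3, 3, 2, 2, 7, -2, 1
Mean of differences = 1.1111
Numerator Σ(Δz_t−Δz̄)(Δz_{t+1}−Δz̄) = -8.0123
Denominator Σ(Δz_t−Δz̄)² = 76.8889
r_1(Δz) = -8.0123 / 76.8889 = -0.104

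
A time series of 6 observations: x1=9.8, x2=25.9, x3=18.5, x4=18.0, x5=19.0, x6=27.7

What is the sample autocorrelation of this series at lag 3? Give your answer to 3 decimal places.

0.014

Mean x̄ = (9.8 + 25.9 + 18.5 + 18.0 + 19.0 + 27.7)/6 = 19.8167
Deviations from mean: -10.0167, 6.0833, -1.3167, -1.8167, -0.8167, 7.8833
Numerator Σ_{t=1}^{3}(x_t−x̄)(x_{t+3}−x̄) = 2.8492
Denominator Σ(x_t−x̄)² = 205.1883
r_3 = 2.8492 / 205.1883 = 0.014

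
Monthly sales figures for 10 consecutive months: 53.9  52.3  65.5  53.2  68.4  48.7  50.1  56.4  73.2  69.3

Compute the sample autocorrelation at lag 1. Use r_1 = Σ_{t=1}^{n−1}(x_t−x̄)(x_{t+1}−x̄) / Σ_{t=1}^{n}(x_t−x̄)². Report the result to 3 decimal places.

0.036

Mean x̄ = (53.9 + 52.3 + 65.5 + 53.2 + 68.4 + 48.7 + 50.1 + 56.4 + 73.2 + 69.3)/10 = 59.1000
Numerator Σ_{t=1}^{9}(x_t−x̄)(x_{t+1}−x̄) = 26.1400
Denominator Σ(x_t−x̄)² = 734.8400
r_1 = 26.1400 / 734.8400 = 0.036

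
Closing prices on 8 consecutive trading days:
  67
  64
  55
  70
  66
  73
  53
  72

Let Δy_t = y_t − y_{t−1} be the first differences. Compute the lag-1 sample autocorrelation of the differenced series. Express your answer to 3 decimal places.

First differences Δy: -3, -9, 15, -4, 7, -20, 19
Mean of differences = 0.7143
Numerator Σ(Δy_t−Δȳ)(Δy_{t+1}−Δȳ) = -708.6531
Denominator Σ(Δy_t−Δȳ)² = 1137.4286
r_1(Δy) = -708.6531 / 1137.4286 = -0.623

-0.623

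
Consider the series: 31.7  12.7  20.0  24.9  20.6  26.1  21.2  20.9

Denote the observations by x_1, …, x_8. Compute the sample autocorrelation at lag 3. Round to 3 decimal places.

0.148

Mean x̄ = (31.7 + 12.7 + 20.0 + 24.9 + 20.6 + 26.1 + 21.2 + 20.9)/8 = 22.2625
Numerator Σ_{t=1}^{5}(x_t−x̄)(x_{t+3}−x̄) = 31.5695
Denominator Σ(x_t−x̄)² = 213.0588
r_3 = 31.5695 / 213.0588 = 0.148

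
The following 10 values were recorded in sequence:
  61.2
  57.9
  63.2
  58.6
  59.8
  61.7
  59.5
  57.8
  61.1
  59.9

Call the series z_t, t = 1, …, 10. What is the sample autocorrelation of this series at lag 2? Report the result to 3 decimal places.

Mean z̄ = (61.2 + 57.9 + 63.2 + 58.6 + 59.8 + 61.7 + 59.5 + 57.8 + 61.1 + 59.9)/10 = 60.0700
Numerator Σ_{t=1}^{8}(z_t−z̄)(z_{t+2}−z̄) = -0.2618
Denominator Σ(z_t−z̄)² = 27.2410
r_2 = -0.2618 / 27.2410 = -0.010

-0.010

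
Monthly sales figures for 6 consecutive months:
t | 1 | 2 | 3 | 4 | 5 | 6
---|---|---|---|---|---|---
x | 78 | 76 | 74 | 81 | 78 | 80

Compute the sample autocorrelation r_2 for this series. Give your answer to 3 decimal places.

-0.007

Mean x̄ = (78 + 76 + 74 + 81 + 78 + 80)/6 = 77.8333
Deviations from mean: 0.1667, -1.8333, -3.8333, 3.1667, 0.1667, 2.1667
Numerator Σ_{t=1}^{4}(x_t−x̄)(x_{t+2}−x̄) = -0.2222
Denominator Σ(x_t−x̄)² = 32.8333
r_2 = -0.2222 / 32.8333 = -0.007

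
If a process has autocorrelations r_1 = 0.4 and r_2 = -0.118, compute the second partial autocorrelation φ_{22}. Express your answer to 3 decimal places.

φ_{22} = (r_2 − r_1²) / (1 − r_1²)
r_1² = (0.4)² = 0.16
Numerator = -0.118 − 0.1600 = -0.2780; denominator = 1 − 0.1600 = 0.8400
φ_{22} = -0.2780 / 0.8400 = -0.331

-0.331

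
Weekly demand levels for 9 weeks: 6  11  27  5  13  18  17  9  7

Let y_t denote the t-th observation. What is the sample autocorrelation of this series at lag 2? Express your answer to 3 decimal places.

-0.395

Mean ȳ = (6 + 11 + 27 + 5 + 13 + 18 + 17 + 9 + 7)/9 = 12.5556
Σ(y_t−ȳ)(y_{t+2}−ȳ) = (-94.6914) + (11.7531) + (6.4198) + (-41.1358) + (1.9753) + (-19.3580) + (-24.6914) = -159.7284
Denominator Σ(y_t−ȳ)² = 404.2222
r_2 = -159.7284 / 404.2222 = -0.395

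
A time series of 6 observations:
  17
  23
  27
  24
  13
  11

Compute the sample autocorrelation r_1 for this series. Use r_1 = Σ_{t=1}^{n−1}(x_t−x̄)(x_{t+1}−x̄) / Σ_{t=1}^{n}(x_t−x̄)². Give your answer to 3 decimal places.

Mean x̄ = (17 + 23 + 27 + 24 + 13 + 11)/6 = 19.1667
Deviations from mean: -2.1667, 3.8333, 7.8333, 4.8333, -6.1667, -8.1667
Numerator Σ_{t=1}^{5}(x_t−x̄)(x_{t+1}−x̄) = 80.1389
Denominator Σ(x_t−x̄)² = 208.8333
r_1 = 80.1389 / 208.8333 = 0.384

0.384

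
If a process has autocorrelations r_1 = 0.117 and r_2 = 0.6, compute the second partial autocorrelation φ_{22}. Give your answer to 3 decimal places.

φ_{22} = (r_2 − r_1²) / (1 − r_1²)
r_1² = (0.117)² = 0.013689
Numerator = 0.6 − 0.0137 = 0.5863; denominator = 1 − 0.0137 = 0.9863
φ_{22} = 0.5863 / 0.9863 = 0.594

0.594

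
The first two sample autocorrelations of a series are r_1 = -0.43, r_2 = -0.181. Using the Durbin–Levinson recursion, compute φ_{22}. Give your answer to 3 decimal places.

φ_{22} = (r_2 − r_1²) / (1 − r_1²)
r_1² = (-0.43)² = 0.1849
Numerator = -0.181 − 0.1849 = -0.3659; denominator = 1 − 0.1849 = 0.8151
φ_{22} = -0.3659 / 0.8151 = -0.449

-0.449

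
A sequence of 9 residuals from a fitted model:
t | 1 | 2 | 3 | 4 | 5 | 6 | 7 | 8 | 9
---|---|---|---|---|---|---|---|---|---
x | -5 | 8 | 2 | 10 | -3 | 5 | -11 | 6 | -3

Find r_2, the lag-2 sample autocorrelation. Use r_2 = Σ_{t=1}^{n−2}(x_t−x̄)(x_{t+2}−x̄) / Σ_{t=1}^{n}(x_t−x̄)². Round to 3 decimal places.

Mean x̄ = (-5 + 8 + 2 + 10 − 3 + 5 − 11 + 6 − 3)/9 = 1.0000
Σ(x_t−x̄)(x_{t+2}−x̄) = (-6.0000) + (63.0000) + (-4.0000) + (36.0000) + (48.0000) + (20.0000) + (48.0000) = 205.0000
Denominator Σ(x_t−x̄)² = 384.0000
r_2 = 205.0000 / 384.0000 = 0.534

0.534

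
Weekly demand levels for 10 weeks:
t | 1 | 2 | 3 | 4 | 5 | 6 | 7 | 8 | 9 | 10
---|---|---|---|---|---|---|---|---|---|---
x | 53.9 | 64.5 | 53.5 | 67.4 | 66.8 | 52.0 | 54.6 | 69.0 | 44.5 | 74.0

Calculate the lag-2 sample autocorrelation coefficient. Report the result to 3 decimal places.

Mean x̄ = (53.9 + 64.5 + 53.5 + 67.4 + 66.8 + 52.0 + 54.6 + 69.0 + 44.5 + 74.0)/10 = 60.0200
Numerator Σ_{t=1}^{8}(x_t−x̄)(x_{t+2}−x̄) = 70.4632
Denominator Σ(x_t−x̄)² = 811.1160
r_2 = 70.4632 / 811.1160 = 0.087

0.087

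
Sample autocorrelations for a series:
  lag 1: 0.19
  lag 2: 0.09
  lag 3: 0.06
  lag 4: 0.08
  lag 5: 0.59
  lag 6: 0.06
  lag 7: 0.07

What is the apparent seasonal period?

5

The largest autocorrelation is r_5 = 0.59; the remaining lags stay at or below 0.19.
The dominant spike at lag 5 indicates a seasonal period of 5.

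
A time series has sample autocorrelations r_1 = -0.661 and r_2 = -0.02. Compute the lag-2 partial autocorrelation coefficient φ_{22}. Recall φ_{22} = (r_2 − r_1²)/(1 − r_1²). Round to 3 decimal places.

-0.811

φ_{22} = (r_2 − r_1²) / (1 − r_1²)
r_1² = (-0.661)² = 0.436921
Numerator = -0.02 − 0.4369 = -0.4569; denominator = 1 − 0.4369 = 0.5631
φ_{22} = -0.4569 / 0.5631 = -0.811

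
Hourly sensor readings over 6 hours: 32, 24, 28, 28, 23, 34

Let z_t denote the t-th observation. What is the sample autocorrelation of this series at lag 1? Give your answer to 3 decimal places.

Mean z̄ = (32 + 24 + 28 + 28 + 23 + 34)/6 = 28.1667
Σ(z_t−z̄)(z_{t+1}−z̄) = (-15.9722) + (0.6944) + (0.0278) + (0.8611) + (-30.1389) = -44.5278
Denominator Σ(z_t−z̄)² = 92.8333
r_1 = -44.5278 / 92.8333 = -0.480

-0.480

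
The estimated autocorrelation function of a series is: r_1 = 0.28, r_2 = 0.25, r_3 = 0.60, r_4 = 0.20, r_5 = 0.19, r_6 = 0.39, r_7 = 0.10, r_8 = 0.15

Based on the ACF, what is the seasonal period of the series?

3

The largest autocorrelation is r_3 = 0.60, with a weaker echo at lag 6 (0.39); the remaining lags stay at or below 0.28. The elevated value at lag 1 (0.28), dropping to 0.25 at lag 2, reflects decaying short-term dependence rather than seasonality.
The dominant spike at lag 3 indicates a seasonal period of 3.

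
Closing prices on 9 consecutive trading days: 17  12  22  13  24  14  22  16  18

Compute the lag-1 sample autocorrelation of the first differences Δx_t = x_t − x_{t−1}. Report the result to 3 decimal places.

-0.922

First differences Δx: -5, 10, -9, 11, -10, 8, -6, 2
Mean of differences = 0.1250
Numerator Σ(Δx_t−Δx̄)(Δx_{t+1}−Δx̄) = -489.5156
Denominator Σ(Δx_t−Δx̄)² = 530.8750
r_1(Δx) = -489.5156 / 530.8750 = -0.922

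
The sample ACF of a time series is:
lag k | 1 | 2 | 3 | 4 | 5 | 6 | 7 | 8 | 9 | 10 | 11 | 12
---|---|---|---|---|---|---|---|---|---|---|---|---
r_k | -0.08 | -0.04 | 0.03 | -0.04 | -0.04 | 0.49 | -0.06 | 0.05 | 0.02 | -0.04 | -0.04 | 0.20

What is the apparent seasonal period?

6

The largest autocorrelation is r_6 = 0.49, with a weaker echo at lag 12 (0.20); the remaining lags stay at or below 0.05.
The dominant spike at lag 6 indicates a seasonal period of 6.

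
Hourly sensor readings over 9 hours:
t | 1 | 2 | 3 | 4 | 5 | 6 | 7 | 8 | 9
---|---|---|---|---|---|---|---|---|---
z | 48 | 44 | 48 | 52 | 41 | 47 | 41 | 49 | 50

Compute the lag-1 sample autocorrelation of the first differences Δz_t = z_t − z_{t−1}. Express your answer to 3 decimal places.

-0.613

First differences Δz: -4, 4, 4, -11, 6, -6, 8, 1
Mean of differences = 0.2500
Numerator Σ(Δz_t−Δz̄)(Δz_{t+1}−Δz̄) = -187.3125
Denominator Σ(Δz_t−Δz̄)² = 305.5000
r_1(Δz) = -187.3125 / 305.5000 = -0.613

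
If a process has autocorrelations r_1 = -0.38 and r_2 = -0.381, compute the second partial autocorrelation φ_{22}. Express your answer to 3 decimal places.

φ_{22} = (r_2 − r_1²) / (1 − r_1²)
r_1² = (-0.38)² = 0.1444
Numerator = -0.381 − 0.1444 = -0.5254; denominator = 1 − 0.1444 = 0.8556
φ_{22} = -0.5254 / 0.8556 = -0.614

-0.614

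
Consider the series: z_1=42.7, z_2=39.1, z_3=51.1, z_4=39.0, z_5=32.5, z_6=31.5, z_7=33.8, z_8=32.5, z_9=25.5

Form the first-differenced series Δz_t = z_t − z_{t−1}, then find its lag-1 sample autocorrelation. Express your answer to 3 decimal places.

-0.323

First differences Δz: -3.6, 12.0, -12.1, -6.5, -1.0, 2.3, -1.3, -7.0
Mean of differences = -2.1500
Numerator Σ(Δz_t−Δz̄)(Δz_{t+1}−Δz̄) = -118.2525
Denominator Σ(Δz_t−Δz̄)² = 365.6200
r_1(Δz) = -118.2525 / 365.6200 = -0.323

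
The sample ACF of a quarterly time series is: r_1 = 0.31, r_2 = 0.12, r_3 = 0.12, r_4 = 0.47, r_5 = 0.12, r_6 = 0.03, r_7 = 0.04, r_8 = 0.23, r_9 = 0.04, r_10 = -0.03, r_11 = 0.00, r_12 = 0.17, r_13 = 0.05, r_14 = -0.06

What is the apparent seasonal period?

The largest autocorrelation is r_4 = 0.47; the remaining lags stay at or below 0.31. The elevated value at lag 1 (0.31), dropping to 0.12 at lag 2, reflects decaying short-term dependence rather than seasonality.
The dominant spike at lag 4 indicates a seasonal period of 4.

4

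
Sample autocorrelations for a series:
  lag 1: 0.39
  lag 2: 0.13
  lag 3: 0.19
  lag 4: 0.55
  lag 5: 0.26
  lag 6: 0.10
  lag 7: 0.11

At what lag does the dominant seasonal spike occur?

The largest autocorrelation is r_4 = 0.55; the remaining lags stay at or below 0.39. The elevated value at lag 1 (0.39), dropping to 0.13 at lag 2, reflects decaying short-term dependence rather than seasonality.
The dominant spike at lag 4 indicates a seasonal period of 4.

4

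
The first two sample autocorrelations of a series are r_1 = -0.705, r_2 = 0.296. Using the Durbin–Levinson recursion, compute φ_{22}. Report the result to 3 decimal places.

-0.400

φ_{22} = (r_2 − r_1²) / (1 − r_1²)
r_1² = (-0.705)² = 0.497025
Numerator = 0.296 − 0.4970 = -0.2010; denominator = 1 − 0.4970 = 0.5030
φ_{22} = -0.2010 / 0.5030 = -0.400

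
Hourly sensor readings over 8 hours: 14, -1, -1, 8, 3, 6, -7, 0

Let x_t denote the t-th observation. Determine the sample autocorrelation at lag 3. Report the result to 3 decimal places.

Mean x̄ = (14 − 1 − 1 + 8 + 3 + 6 − 7 + 0)/8 = 2.7500
Deviations from mean: 11.2500, -3.7500, -3.7500, 5.2500, 0.2500, 3.2500, -9.7500, -2.7500
Σ(x_t−x̄)(x_{t+3}−x̄) = (59.0625) + (-0.9375) + (-12.1875) + (-51.1875) + (-0.6875) = -5.9375
Denominator Σ(x_t−x̄)² = 295.5000
r_3 = -5.9375 / 295.5000 = -0.020

-0.020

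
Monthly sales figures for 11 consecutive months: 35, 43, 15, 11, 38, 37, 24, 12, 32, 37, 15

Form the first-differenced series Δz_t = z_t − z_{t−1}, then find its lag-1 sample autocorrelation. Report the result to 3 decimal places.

-0.124

First differences Δz: 8, -28, -4, 27, -1, -13, -12, 20, 5, -22
Mean of differences = -2.0000
Numerator Σ(Δz_t−Δz̄)(Δz_{t+1}−Δz̄) = -344.0000
Denominator Σ(Δz_t−Δz̄)² = 2776.0000
r_1(Δz) = -344.0000 / 2776.0000 = -0.124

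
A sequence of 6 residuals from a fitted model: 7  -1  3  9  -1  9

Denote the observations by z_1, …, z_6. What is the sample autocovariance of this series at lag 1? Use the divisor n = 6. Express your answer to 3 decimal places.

-10.519

Mean z̄ = (7 − 1 + 3 + 9 − 1 + 9)/6 = 4.3333
Deviations: 2.6667, -5.3333, -1.3333, 4.6667, -5.3333, 4.6667
Σ_{t=1}^{5}(z_t−z̄)(z_{t+1}−z̄) = -63.1111
γ_1 = -63.1111 / 6 = -10.519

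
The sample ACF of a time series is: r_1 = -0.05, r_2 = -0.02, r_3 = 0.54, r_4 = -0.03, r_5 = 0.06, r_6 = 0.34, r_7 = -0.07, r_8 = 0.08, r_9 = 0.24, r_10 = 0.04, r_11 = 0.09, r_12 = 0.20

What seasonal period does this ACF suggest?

3

The largest autocorrelation is r_3 = 0.54, with weaker echoes at lags 6 (0.34), 9 (0.24) and 12 (0.20); the remaining lags stay at or below 0.09.
The dominant spike at lag 3 indicates a seasonal period of 3.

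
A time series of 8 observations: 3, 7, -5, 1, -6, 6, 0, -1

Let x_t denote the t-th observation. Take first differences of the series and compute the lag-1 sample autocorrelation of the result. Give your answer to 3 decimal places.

-0.747

First differences Δx: 4, -12, 6, -7, 12, -6, -1
Mean of differences = -0.5714
Numerator Σ(Δx_t−Δx̄)(Δx_{t+1}−Δx̄) = -316.3265
Denominator Σ(Δx_t−Δx̄)² = 423.7143
r_1(Δx) = -316.3265 / 423.7143 = -0.747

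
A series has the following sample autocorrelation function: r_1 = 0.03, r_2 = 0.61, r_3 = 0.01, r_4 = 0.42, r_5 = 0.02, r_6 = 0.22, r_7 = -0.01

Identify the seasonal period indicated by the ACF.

2

The largest autocorrelation is r_2 = 0.61, with weaker echoes at lags 4 (0.42) and 6 (0.22); the remaining lags stay at or below 0.03.
The dominant spike at lag 2 indicates a seasonal period of 2.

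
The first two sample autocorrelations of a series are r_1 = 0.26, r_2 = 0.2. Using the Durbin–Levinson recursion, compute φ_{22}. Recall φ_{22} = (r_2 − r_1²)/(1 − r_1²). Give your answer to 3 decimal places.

0.142

φ_{22} = (r_2 − r_1²) / (1 − r_1²)
r_1² = (0.26)² = 0.0676
Numerator = 0.2 − 0.0676 = 0.1324; denominator = 1 − 0.0676 = 0.9324
φ_{22} = 0.1324 / 0.9324 = 0.142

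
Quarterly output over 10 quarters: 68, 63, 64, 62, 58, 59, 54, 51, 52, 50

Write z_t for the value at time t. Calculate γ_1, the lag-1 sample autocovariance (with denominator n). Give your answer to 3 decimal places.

Mean z̄ = (68 + 63 + 64 + 62 + 58 + 59 + 54 + 51 + 52 + 50)/10 = 58.1000
Σ_{t=1}^{9}(z_t−z̄)(z_{t+1}−z̄) = 218.0900
γ_1 = 218.0900 / 10 = 21.809

21.809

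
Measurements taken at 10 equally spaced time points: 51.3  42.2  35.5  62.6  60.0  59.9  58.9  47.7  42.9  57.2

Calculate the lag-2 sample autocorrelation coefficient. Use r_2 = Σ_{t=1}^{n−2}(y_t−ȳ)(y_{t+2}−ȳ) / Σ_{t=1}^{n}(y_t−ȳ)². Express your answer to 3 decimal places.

-0.258

Mean ȳ = (51.3 + 42.2 + 35.5 + 62.6 + 60.0 + 59.9 + 58.9 + 47.7 + 42.9 + 57.2)/10 = 51.8200
Numerator Σ_{t=1}^{8}(y_t−ȳ)(y_{t+2}−ȳ) = -202.3068
Denominator Σ(y_t−ȳ)² = 783.1760
r_2 = -202.3068 / 783.1760 = -0.258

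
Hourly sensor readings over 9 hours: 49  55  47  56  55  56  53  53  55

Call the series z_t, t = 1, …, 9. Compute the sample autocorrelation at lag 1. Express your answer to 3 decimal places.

Mean z̄ = (49 + 55 + 47 + 56 + 55 + 56 + 53 + 53 + 55)/9 = 53.2222
Numerator Σ_{t=1}^{8}(z_t−z̄)(z_{t+1}−z̄) = -26.9383
Denominator Σ(z_t−z̄)² = 81.5556
r_1 = -26.9383 / 81.5556 = -0.330

-0.330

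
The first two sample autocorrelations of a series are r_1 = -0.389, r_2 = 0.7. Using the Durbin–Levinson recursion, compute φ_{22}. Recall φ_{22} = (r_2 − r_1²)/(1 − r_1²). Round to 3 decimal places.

0.647

φ_{22} = (r_2 − r_1²) / (1 − r_1²)
r_1² = (-0.389)² = 0.151321
Numerator = 0.7 − 0.1513 = 0.5487; denominator = 1 − 0.1513 = 0.8487
φ_{22} = 0.5487 / 0.8487 = 0.647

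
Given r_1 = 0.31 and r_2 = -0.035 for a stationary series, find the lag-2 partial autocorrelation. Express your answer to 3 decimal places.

φ_{22} = (r_2 − r_1²) / (1 − r_1²)
r_1² = (0.31)² = 0.0961
Numerator = -0.035 − 0.0961 = -0.1311; denominator = 1 − 0.0961 = 0.9039
φ_{22} = -0.1311 / 0.9039 = -0.145

-0.145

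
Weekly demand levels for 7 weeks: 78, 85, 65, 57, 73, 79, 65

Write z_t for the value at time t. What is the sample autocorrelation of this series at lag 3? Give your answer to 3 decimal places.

-0.044

Mean z̄ = (78 + 85 + 65 + 57 + 73 + 79 + 65)/7 = 71.7143
Deviations from mean: 6.2857, 13.2857, -6.7143, -14.7143, 1.2857, 7.2857, -6.7143
Numerator Σ_{t=1}^{4}(z_t−z̄)(z_{t+3}−z̄) = -25.5306
Denominator Σ(z_t−z̄)² = 577.4286
r_3 = -25.5306 / 577.4286 = -0.044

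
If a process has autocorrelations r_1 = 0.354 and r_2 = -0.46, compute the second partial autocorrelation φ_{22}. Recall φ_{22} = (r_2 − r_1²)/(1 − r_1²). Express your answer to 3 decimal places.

-0.669

φ_{22} = (r_2 − r_1²) / (1 − r_1²)
r_1² = (0.354)² = 0.125316
Numerator = -0.46 − 0.1253 = -0.5853; denominator = 1 − 0.1253 = 0.8747
φ_{22} = -0.5853 / 0.8747 = -0.669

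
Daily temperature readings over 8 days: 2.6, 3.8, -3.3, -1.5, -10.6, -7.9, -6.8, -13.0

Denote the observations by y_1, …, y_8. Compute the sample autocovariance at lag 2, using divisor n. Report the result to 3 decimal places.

7.294

Mean ȳ = (2.6 + 3.8 − 3.3 − 1.5 − 10.6 − 7.9 − 6.8 − 13.0)/8 = -4.5875
Σ_{t=1}^{6}(y_t−ȳ)(y_{t+2}−ȳ) = 58.3509
γ_2 = 58.3509 / 8 = 7.294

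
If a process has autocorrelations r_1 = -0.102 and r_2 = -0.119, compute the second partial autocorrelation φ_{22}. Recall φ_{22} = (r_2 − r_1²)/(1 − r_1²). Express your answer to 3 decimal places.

-0.131

φ_{22} = (r_2 − r_1²) / (1 − r_1²)
r_1² = (-0.102)² = 0.010404
Numerator = -0.119 − 0.0104 = -0.1294; denominator = 1 − 0.0104 = 0.9896
φ_{22} = -0.1294 / 0.9896 = -0.131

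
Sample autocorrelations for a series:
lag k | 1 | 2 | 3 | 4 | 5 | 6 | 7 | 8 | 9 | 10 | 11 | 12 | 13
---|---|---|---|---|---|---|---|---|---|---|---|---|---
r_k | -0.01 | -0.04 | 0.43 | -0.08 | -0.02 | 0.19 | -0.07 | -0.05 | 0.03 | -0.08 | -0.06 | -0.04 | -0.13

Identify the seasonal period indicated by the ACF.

3

The largest autocorrelation is r_3 = 0.43, with a weaker echo at lag 6 (0.19); the remaining lags stay at or below 0.03.
The dominant spike at lag 3 indicates a seasonal period of 3.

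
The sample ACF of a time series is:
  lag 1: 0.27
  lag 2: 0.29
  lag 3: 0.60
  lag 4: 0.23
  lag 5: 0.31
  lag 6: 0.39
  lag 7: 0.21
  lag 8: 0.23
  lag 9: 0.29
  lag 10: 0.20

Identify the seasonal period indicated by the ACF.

3

The largest autocorrelation is r_3 = 0.60, with a weaker echo at lag 6 (0.39); the remaining lags stay at or below 0.31.
The dominant spike at lag 3 indicates a seasonal period of 3.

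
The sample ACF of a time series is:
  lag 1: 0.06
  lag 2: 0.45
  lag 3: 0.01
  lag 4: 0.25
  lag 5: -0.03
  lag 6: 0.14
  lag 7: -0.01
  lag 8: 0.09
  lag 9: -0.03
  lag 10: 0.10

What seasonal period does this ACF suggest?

2

The largest autocorrelation is r_2 = 0.45, with a weaker echo at lag 4 (0.25); the remaining lags stay at or below 0.14.
The dominant spike at lag 2 indicates a seasonal period of 2.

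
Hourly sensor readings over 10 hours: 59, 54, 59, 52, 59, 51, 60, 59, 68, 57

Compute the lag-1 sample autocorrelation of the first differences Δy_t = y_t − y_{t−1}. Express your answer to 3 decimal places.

First differences Δy: -5, 5, -7, 7, -8, 9, -1, 9, -11
Mean of differences = -0.2222
Numerator Σ(Δy_t−Δȳ)(Δy_{t+1}−Δȳ) = -350.9383
Denominator Σ(Δy_t−Δȳ)² = 495.5556
r_1(Δy) = -350.9383 / 495.5556 = -0.708

-0.708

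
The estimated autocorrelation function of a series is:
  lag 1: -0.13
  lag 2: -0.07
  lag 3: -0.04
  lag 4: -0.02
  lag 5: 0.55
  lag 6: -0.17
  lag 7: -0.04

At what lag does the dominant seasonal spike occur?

5

The largest autocorrelation is r_5 = 0.55; the remaining lags stay at or below -0.02.
The dominant spike at lag 5 indicates a seasonal period of 5.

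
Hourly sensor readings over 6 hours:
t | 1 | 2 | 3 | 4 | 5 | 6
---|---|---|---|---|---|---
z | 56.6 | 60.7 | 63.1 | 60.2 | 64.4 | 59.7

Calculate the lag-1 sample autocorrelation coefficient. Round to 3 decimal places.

-0.193

Mean z̄ = (56.6 + 60.7 + 63.1 + 60.2 + 64.4 + 59.7)/6 = 60.7833
Deviations from mean: -4.1833, -0.0833, 2.3167, -0.5833, 3.6167, -1.0833
Σ(z_t−z̄)(z_{t+1}−z̄) = (0.3486) + (-0.1931) + (-1.3514) + (-2.1097) + (-3.9181) = -7.2236
Denominator Σ(z_t−z̄)² = 37.4683
r_1 = -7.2236 / 37.4683 = -0.193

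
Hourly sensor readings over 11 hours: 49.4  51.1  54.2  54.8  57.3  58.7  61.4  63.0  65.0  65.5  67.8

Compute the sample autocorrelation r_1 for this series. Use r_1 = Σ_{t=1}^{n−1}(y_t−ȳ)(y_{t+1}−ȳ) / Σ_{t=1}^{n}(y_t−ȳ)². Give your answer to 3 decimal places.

Mean ȳ = (49.4 + 51.1 + 54.2 + 54.8 + 57.3 + 58.7 + 61.4 + 63.0 + 65.0 + 65.5 + 67.8)/11 = 58.9273
Numerator Σ_{t=1}^{10}(y_t−ȳ)(y_{t+1}−ȳ) = 270.6447
Denominator Σ(y_t−ȳ)² = 375.6218
r_1 = 270.6447 / 375.6218 = 0.721

0.721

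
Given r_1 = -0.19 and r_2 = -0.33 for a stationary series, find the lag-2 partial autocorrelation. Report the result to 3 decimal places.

-0.380

φ_{22} = (r_2 − r_1²) / (1 − r_1²)
r_1² = (-0.19)² = 0.0361
Numerator = -0.33 − 0.0361 = -0.3661; denominator = 1 − 0.0361 = 0.9639
φ_{22} = -0.3661 / 0.9639 = -0.380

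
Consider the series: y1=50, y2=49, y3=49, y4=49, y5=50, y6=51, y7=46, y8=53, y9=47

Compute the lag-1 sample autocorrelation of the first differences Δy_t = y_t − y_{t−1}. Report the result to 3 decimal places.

-0.712

First differences Δy: -1, 0, 0, 1, 1, -5, 7, -6
Mean of differences = -0.3750
Numerator Σ(Δy_t−Δȳ)(Δy_{t+1}−Δȳ) = -79.6406
Denominator Σ(Δy_t−Δȳ)² = 111.8750
r_1(Δy) = -79.6406 / 111.8750 = -0.712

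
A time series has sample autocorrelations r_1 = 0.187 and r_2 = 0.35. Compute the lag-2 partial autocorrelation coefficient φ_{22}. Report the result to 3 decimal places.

0.326

φ_{22} = (r_2 − r_1²) / (1 − r_1²)
r_1² = (0.187)² = 0.034969
Numerator = 0.35 − 0.0350 = 0.3150; denominator = 1 − 0.0350 = 0.9650
φ_{22} = 0.3150 / 0.9650 = 0.326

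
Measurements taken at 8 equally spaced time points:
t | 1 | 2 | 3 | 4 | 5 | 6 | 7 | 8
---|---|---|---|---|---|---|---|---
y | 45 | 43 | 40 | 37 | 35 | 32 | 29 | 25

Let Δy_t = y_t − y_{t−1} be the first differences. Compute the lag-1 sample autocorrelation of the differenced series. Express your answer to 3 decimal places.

First differences Δy: -2, -3, -3, -2, -3, -3, -4
Mean of differences = -2.8571
Numerator Σ(Δy_t−Δȳ)(Δy_{t+1}−Δȳ) = -0.1633
Denominator Σ(Δy_t−Δȳ)² = 2.8571
r_1(Δy) = -0.1633 / 2.8571 = -0.057

-0.057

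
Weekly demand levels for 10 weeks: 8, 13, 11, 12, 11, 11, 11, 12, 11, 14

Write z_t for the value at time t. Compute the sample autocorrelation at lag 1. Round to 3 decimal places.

Mean z̄ = (8 + 13 + 11 + 12 + 11 + 11 + 11 + 12 + 11 + 14)/10 = 11.4000
Numerator Σ_{t=1}^{9}(z_t−z̄)(z_{t+1}−z̄) = -7.7600
Denominator Σ(z_t−z̄)² = 22.4000
r_1 = -7.7600 / 22.4000 = -0.346

-0.346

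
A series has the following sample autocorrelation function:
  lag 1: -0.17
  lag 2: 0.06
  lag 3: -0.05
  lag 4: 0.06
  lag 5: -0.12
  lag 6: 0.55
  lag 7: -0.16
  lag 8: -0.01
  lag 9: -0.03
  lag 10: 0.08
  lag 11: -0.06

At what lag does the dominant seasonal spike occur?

The largest autocorrelation is r_6 = 0.55; the remaining lags stay at or below 0.08.
The dominant spike at lag 6 indicates a seasonal period of 6.

6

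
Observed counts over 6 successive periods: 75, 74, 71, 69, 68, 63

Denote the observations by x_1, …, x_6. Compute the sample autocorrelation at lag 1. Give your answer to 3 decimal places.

Mean x̄ = (75 + 74 + 71 + 69 + 68 + 63)/6 = 70.0000
Deviations from mean: 5.0000, 4.0000, 1.0000, -1.0000, -2.0000, -7.0000
Numerator Σ_{t=1}^{5}(x_t−x̄)(x_{t+1}−x̄) = 39.0000
Denominator Σ(x_t−x̄)² = 96.0000
r_1 = 39.0000 / 96.0000 = 0.406

0.406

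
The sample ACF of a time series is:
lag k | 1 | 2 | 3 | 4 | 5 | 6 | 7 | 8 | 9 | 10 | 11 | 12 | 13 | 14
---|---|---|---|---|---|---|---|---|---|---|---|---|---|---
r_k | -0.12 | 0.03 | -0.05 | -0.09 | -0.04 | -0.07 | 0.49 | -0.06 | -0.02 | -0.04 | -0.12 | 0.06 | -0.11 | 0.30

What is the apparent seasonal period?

7

The largest autocorrelation is r_7 = 0.49, with a weaker echo at lag 14 (0.30); the remaining lags stay at or below 0.06.
The dominant spike at lag 7 indicates a seasonal period of 7.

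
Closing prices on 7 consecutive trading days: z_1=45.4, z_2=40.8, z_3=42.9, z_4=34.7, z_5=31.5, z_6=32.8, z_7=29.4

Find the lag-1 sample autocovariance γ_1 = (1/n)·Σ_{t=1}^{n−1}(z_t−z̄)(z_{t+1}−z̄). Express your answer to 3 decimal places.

15.414

Mean z̄ = (45.4 + 40.8 + 42.9 + 34.7 + 31.5 + 32.8 + 29.4)/7 = 36.7857
Σ_{t=1}^{6}(z_t−z̄)(z_{t+1}−z̄) = 107.9012
γ_1 = 107.9012 / 7 = 15.414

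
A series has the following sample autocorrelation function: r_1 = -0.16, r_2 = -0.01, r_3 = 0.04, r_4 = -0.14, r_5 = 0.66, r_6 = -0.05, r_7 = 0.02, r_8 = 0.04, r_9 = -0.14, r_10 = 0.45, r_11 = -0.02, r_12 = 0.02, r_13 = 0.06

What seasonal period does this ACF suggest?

5

The largest autocorrelation is r_5 = 0.66, with a weaker echo at lag 10 (0.45); the remaining lags stay at or below 0.06.
The dominant spike at lag 5 indicates a seasonal period of 5.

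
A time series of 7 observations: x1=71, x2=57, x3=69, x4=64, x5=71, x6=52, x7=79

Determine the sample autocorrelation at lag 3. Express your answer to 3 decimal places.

Mean x̄ = (71 + 57 + 69 + 64 + 71 + 52 + 79)/7 = 66.1429
Σ(x_t−x̄)(x_{t+3}−x̄) = (-10.4082) + (-44.4082) + (-40.4082) + (-27.5510) = -122.7755
Denominator Σ(x_t−x̄)² = 508.8571
r_3 = -122.7755 / 508.8571 = -0.241

-0.241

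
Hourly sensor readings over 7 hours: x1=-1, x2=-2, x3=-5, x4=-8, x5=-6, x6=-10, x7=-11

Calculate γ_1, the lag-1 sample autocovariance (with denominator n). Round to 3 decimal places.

5.977

Mean x̄ = (-1 − 2 − 5 − 8 − 6 − 10 − 11)/7 = -6.1429
Deviations: 5.1429, 4.1429, 1.1429, -1.8571, 0.1429, -3.8571, -4.8571
Σ_{t=1}^{6}(x_t−x̄)(x_{t+1}−x̄) = 41.8367
γ_1 = 41.8367 / 7 = 5.977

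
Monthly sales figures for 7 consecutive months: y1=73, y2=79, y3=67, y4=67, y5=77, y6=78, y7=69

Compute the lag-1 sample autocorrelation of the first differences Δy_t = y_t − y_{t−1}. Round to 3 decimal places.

-0.201

First differences Δy: 6, -12, 0, 10, 1, -9
Mean of differences = -0.6667
Numerator Σ(Δy_t−Δȳ)(Δy_{t+1}−Δȳ) = -72.1111
Denominator Σ(Δy_t−Δȳ)² = 359.3333
r_1(Δy) = -72.1111 / 359.3333 = -0.201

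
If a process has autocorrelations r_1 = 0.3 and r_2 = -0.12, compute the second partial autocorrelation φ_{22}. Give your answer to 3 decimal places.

-0.231

φ_{22} = (r_2 − r_1²) / (1 − r_1²)
r_1² = (0.3)² = 0.09
Numerator = -0.12 − 0.0900 = -0.2100; denominator = 1 − 0.0900 = 0.9100
φ_{22} = -0.2100 / 0.9100 = -0.231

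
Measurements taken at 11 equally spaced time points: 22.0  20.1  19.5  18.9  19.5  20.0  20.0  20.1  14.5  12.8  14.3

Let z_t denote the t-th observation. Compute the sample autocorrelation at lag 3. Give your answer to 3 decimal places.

-0.152

Mean z̄ = (22.0 + 20.1 + 19.5 + 18.9 + 19.5 + 20.0 + 20.0 + 20.1 + 14.5 + 12.8 + 14.3)/11 = 18.3364
Numerator Σ_{t=1}^{8}(z_t−z̄)(z_{t+3}−z̄) = -13.6685
Denominator Σ(z_t−z̄)² = 89.8655
r_3 = -13.6685 / 89.8655 = -0.152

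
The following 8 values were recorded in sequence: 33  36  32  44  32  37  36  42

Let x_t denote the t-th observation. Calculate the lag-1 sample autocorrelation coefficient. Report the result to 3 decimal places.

Mean x̄ = (33 + 36 + 32 + 44 + 32 + 37 + 36 + 42)/8 = 36.5000
Deviations from mean: -3.5000, -0.5000, -4.5000, 7.5000, -4.5000, 0.5000, -0.5000, 5.5000
Numerator Σ_{t=1}^{7}(x_t−x̄)(x_{t+1}−x̄) = -68.7500
Denominator Σ(x_t−x̄)² = 140.0000
r_1 = -68.7500 / 140.0000 = -0.491

-0.491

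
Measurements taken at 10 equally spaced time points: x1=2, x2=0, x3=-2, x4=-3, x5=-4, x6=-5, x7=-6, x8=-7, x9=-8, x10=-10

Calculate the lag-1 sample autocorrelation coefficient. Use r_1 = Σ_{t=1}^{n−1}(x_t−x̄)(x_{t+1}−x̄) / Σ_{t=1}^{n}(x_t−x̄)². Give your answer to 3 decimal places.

0.631

Mean x̄ = (2 + 0 − 2 − 3 − 4 − 5 − 6 − 7 − 8 − 10)/10 = -4.3000
Numerator Σ_{t=1}^{9}(x_t−x̄)(x_{t+1}−x̄) = 77.0100
Denominator Σ(x_t−x̄)² = 122.1000
r_1 = 77.0100 / 122.1000 = 0.631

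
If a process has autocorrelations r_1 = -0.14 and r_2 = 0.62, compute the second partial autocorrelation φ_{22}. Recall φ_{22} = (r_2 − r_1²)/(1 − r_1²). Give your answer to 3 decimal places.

φ_{22} = (r_2 − r_1²) / (1 − r_1²)
r_1² = (-0.14)² = 0.0196
Numerator = 0.62 − 0.0196 = 0.6004; denominator = 1 − 0.0196 = 0.9804
φ_{22} = 0.6004 / 0.9804 = 0.612

0.612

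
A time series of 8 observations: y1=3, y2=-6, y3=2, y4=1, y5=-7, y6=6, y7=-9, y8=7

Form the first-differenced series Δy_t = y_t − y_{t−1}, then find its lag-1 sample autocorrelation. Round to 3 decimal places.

First differences Δy: -9, 8, -1, -8, 13, -15, 16
Mean of differences = 0.5714
Numerator Σ(Δy_t−Δȳ)(Δy_{t+1}−Δȳ) = -609.6122
Denominator Σ(Δy_t−Δȳ)² = 857.7143
r_1(Δy) = -609.6122 / 857.7143 = -0.711

-0.711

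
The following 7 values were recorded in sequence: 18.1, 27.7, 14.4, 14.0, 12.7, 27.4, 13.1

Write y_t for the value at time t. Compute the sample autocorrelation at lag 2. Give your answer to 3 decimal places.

-0.111

Mean ȳ = (18.1 + 27.7 + 14.4 + 14.0 + 12.7 + 27.4 + 13.1)/7 = 18.2000
Deviations from mean: -0.1000, 9.5000, -3.8000, -4.2000, -5.5000, 9.2000, -5.1000
Σ(y_t−ȳ)(y_{t+2}−ȳ) = (0.3800) + (-39.9000) + (20.9000) + (-38.6400) + (28.0500) = -29.2100
Denominator Σ(y_t−ȳ)² = 263.2400
r_2 = -29.2100 / 263.2400 = -0.111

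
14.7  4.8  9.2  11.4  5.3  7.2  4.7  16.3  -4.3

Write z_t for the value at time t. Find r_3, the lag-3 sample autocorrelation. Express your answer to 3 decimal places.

Mean z̄ = (14.7 + 4.8 + 9.2 + 11.4 + 5.3 + 7.2 + 4.7 + 16.3 − 4.3)/9 = 7.7000
Σ(z_t−z̄)(z_{t+3}−z̄) = (25.9000) + (6.9600) + (-0.7500) + (-11.1000) + (-20.6400) + (6.0000) = 6.3700
Denominator Σ(z_t−z̄)² = 306.3200
r_3 = 6.3700 / 306.3200 = 0.021

0.021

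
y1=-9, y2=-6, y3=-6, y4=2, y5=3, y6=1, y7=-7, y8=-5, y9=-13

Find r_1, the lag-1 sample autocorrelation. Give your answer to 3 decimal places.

Mean ȳ = (-9 − 6 − 6 + 2 + 3 + 1 − 7 − 5 − 13)/9 = -4.4444
Numerator Σ_{t=1}^{8}(y_t−ȳ)(y_{t+1}−ȳ) = 80.2469
Denominator Σ(y_t−ȳ)² = 232.2222
r_1 = 80.2469 / 232.2222 = 0.346

0.346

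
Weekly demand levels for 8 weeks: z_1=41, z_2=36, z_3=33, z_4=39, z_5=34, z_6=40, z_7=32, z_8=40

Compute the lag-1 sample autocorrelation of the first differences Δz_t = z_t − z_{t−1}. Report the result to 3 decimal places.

-0.678

First differences Δz: -5, -3, 6, -5, 6, -8, 8
Mean of differences = -0.1429
Numerator Σ(Δz_t−Δz̄)(Δz_{t+1}−Δz̄) = -175.5918
Denominator Σ(Δz_t−Δz̄)² = 258.8571
r_1(Δz) = -175.5918 / 258.8571 = -0.678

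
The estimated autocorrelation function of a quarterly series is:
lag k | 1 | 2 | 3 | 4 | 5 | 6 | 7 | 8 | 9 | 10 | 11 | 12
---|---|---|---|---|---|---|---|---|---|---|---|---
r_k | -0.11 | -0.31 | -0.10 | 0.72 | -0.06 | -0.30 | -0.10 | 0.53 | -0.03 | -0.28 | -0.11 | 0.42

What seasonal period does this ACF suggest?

The largest autocorrelation is r_4 = 0.72, with weaker echoes at lags 8 (0.53) and 12 (0.42); the remaining lags stay at or below -0.03.
The dominant spike at lag 4 indicates a seasonal period of 4.

4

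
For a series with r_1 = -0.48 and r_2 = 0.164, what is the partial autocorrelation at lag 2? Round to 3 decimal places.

φ_{22} = (r_2 − r_1²) / (1 − r_1²)
r_1² = (-0.48)² = 0.2304
Numerator = 0.164 − 0.2304 = -0.0664; denominator = 1 − 0.2304 = 0.7696
φ_{22} = -0.0664 / 0.7696 = -0.086

-0.086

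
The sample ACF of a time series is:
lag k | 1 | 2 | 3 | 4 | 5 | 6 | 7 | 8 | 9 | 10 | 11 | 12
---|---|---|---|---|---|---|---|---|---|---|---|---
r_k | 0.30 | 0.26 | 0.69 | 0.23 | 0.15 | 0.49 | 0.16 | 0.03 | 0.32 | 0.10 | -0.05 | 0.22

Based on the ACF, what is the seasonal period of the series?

The largest autocorrelation is r_3 = 0.69, with weaker echoes at lags 6 (0.49) and 9 (0.32); the remaining lags stay at or below 0.30. The elevated value at lag 1 (0.30), dropping to 0.26 at lag 2, reflects decaying short-term dependence rather than seasonality.
The dominant spike at lag 3 indicates a seasonal period of 3.

3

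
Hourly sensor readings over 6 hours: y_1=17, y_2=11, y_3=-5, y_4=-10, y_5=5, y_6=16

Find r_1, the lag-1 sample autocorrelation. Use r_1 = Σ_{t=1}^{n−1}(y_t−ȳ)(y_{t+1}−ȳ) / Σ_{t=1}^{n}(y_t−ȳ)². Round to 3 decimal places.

0.280

Mean ȳ = (17 + 11 − 5 − 10 + 5 + 16)/6 = 5.6667
Σ(y_t−ȳ)(y_{t+1}−ȳ) = (60.4444) + (-56.8889) + (167.1111) + (10.4444) + (-6.8889) = 174.2222
Denominator Σ(y_t−ȳ)² = 623.3333
r_1 = 174.2222 / 623.3333 = 0.280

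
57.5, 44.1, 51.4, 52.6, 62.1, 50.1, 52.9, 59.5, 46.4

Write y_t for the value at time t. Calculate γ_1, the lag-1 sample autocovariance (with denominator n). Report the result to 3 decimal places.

-10.932

Mean ȳ = (57.5 + 44.1 + 51.4 + 52.6 + 62.1 + 50.1 + 52.9 + 59.5 + 46.4)/9 = 52.9556
Σ_{t=1}^{8}(y_t−ȳ)(y_{t+1}−ȳ) = -98.3864
γ_1 = -98.3864 / 9 = -10.932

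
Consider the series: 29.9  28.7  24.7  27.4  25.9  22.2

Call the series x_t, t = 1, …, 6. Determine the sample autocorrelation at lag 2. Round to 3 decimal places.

Mean x̄ = (29.9 + 28.7 + 24.7 + 27.4 + 25.9 + 22.2)/6 = 26.4667
Deviations from mean: 3.4333, 2.2333, -1.7667, 0.9333, -0.5667, -4.2667
Σ(x_t−x̄)(x_{t+2}−x̄) = (-6.0656) + (2.0844) + (1.0011) + (-3.9822) = -6.9622
Denominator Σ(x_t−x̄)² = 39.2933
r_2 = -6.9622 / 39.2933 = -0.177

-0.177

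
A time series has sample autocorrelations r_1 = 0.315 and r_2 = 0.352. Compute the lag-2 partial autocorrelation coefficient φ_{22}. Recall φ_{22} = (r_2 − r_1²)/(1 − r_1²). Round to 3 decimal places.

φ_{22} = (r_2 − r_1²) / (1 − r_1²)
r_1² = (0.315)² = 0.099225
Numerator = 0.352 − 0.0992 = 0.2528; denominator = 1 − 0.0992 = 0.9008
φ_{22} = 0.2528 / 0.9008 = 0.281

0.281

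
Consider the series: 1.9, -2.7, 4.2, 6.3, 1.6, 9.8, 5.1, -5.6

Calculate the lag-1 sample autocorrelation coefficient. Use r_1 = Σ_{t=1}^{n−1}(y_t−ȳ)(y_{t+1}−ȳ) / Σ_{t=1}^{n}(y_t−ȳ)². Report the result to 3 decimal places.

Mean ȳ = (1.9 − 2.7 + 4.2 + 6.3 + 1.6 + 9.8 + 5.1 − 5.6)/8 = 2.5750
Deviations from mean: -0.6750, -5.2750, 1.6250, 3.7250, -0.9750, 7.2250, 2.5250, -8.1750
Σ(y_t−ȳ)(y_{t+1}−ȳ) = (3.5606) + (-8.5719) + (6.0531) + (-3.6319) + (-7.0444) + (18.2431) + (-20.6419) = -12.0331
Denominator Σ(y_t−ȳ)² = 171.1550
r_1 = -12.0331 / 171.1550 = -0.070

-0.070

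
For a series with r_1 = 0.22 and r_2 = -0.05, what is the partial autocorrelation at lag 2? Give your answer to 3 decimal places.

φ_{22} = (r_2 − r_1²) / (1 − r_1²)
r_1² = (0.22)² = 0.0484
Numerator = -0.05 − 0.0484 = -0.0984; denominator = 1 − 0.0484 = 0.9516
φ_{22} = -0.0984 / 0.9516 = -0.103

-0.103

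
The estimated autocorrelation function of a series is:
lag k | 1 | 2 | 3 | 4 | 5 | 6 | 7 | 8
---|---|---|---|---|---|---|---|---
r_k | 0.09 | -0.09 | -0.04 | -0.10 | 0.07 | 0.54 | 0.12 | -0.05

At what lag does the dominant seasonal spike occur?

The largest autocorrelation is r_6 = 0.54; the remaining lags stay at or below 0.12.
The dominant spike at lag 6 indicates a seasonal period of 6.

6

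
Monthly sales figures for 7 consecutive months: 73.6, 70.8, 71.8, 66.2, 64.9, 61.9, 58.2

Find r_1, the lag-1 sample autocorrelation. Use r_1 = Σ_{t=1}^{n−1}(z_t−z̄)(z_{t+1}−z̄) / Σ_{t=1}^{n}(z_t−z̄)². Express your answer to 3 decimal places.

Mean z̄ = (73.6 + 70.8 + 71.8 + 66.2 + 64.9 + 61.9 + 58.2)/7 = 66.7714
Deviations from mean: 6.8286, 4.0286, 5.0286, -0.5714, -1.8714, -4.8714, -8.5714
Numerator Σ_{t=1}^{6}(z_t−z̄)(z_{t+1}−z̄) = 96.8349
Denominator Σ(z_t−z̄)² = 189.1743
r_1 = 96.8349 / 189.1743 = 0.512

0.512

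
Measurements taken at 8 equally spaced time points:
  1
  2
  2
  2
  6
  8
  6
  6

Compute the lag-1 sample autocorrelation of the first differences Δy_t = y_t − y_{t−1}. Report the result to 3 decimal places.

First differences Δy: 1, 0, 0, 4, 2, -2, 0
Mean of differences = 0.7143
Numerator Σ(Δy_t−Δȳ)(Δy_{t+1}−Δȳ) = 0.6327
Denominator Σ(Δy_t−Δȳ)² = 21.4286
r_1(Δy) = 0.6327 / 21.4286 = 0.030

0.030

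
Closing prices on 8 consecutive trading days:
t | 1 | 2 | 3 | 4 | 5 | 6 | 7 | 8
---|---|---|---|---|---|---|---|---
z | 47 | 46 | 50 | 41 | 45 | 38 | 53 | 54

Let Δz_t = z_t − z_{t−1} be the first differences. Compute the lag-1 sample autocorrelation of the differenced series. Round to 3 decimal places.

First differences Δz: -1, 4, -9, 4, -7, 15, 1
Mean of differences = 1.0000
Numerator Σ(Δz_t−Δz̄)(Δz_{t+1}−Δz̄) = -202.0000
Denominator Σ(Δz_t−Δz̄)² = 382.0000
r_1(Δz) = -202.0000 / 382.0000 = -0.529

-0.529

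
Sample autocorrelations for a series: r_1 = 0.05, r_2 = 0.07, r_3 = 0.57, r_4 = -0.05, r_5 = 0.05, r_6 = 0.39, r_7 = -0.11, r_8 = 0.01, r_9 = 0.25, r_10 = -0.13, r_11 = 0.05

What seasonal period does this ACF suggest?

The largest autocorrelation is r_3 = 0.57, with weaker echoes at lags 6 (0.39) and 9 (0.25); the remaining lags stay at or below 0.07.
The dominant spike at lag 3 indicates a seasonal period of 3.

3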